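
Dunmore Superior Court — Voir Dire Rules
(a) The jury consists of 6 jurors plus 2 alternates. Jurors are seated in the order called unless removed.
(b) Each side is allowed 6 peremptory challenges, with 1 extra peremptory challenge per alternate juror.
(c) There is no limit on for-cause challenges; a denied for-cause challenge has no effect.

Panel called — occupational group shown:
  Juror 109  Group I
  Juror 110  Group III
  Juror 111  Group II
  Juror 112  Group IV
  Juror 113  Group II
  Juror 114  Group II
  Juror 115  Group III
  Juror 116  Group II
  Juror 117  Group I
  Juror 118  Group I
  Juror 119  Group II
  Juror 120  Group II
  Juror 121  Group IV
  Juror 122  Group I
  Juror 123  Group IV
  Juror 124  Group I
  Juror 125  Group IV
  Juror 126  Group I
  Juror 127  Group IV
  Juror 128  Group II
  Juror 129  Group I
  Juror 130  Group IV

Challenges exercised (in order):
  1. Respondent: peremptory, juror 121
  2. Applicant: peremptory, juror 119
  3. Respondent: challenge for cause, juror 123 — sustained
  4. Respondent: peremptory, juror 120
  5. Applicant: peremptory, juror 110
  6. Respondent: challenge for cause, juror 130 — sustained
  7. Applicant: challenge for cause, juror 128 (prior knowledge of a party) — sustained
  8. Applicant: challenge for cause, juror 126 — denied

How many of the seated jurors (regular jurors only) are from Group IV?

1

Removed: #110, #119, #120, #121, #123, #128, #130.
Seated jurors 1–6: #109, #111, #112, #113, #114, #115 (alternates #116, #117 not counted).
Of those, in Group IV: #112 → 1.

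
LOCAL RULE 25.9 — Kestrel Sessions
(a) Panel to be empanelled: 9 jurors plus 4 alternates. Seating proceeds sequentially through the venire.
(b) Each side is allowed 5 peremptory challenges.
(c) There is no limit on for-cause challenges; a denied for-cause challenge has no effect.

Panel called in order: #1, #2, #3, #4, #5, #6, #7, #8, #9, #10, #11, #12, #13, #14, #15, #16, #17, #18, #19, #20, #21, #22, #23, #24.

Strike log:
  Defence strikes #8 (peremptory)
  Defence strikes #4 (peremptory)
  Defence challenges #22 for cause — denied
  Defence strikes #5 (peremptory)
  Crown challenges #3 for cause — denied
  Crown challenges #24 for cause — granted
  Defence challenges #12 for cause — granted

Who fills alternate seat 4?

17

Removed: #4, #5, #8, #12, #24. (#3, #22 stay — for-cause denied.)
Seating in order: seats 1–9 → #1, #2, #3, #6, #7, #9, #10, #11, #13; alternates → #14, #15, #16, #17.
So alternate 4 is #17.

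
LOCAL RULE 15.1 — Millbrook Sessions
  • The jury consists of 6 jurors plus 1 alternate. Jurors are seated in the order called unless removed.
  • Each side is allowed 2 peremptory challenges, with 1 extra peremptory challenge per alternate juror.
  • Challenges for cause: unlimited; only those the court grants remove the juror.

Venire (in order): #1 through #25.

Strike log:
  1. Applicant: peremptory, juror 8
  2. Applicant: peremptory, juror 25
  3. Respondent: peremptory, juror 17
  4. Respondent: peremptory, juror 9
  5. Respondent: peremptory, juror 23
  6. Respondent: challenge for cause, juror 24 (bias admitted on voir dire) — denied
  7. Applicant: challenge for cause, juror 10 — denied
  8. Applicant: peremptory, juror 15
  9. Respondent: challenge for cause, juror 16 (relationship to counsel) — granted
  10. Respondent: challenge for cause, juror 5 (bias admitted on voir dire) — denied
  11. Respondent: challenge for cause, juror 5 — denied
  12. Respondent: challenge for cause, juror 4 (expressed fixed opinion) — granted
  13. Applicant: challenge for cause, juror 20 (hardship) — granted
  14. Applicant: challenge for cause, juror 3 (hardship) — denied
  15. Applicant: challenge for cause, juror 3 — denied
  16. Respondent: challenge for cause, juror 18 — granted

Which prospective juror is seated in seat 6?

Removed: #4, #8, #9, #15, #16, #17, #18, #20, #23, #25. (#3, #5, #10, #24 stay — for-cause denied.)
Filling seats in venire order through position 6: #1, #2, #3, #5, #6, #7.
So seat 6 is #7.

7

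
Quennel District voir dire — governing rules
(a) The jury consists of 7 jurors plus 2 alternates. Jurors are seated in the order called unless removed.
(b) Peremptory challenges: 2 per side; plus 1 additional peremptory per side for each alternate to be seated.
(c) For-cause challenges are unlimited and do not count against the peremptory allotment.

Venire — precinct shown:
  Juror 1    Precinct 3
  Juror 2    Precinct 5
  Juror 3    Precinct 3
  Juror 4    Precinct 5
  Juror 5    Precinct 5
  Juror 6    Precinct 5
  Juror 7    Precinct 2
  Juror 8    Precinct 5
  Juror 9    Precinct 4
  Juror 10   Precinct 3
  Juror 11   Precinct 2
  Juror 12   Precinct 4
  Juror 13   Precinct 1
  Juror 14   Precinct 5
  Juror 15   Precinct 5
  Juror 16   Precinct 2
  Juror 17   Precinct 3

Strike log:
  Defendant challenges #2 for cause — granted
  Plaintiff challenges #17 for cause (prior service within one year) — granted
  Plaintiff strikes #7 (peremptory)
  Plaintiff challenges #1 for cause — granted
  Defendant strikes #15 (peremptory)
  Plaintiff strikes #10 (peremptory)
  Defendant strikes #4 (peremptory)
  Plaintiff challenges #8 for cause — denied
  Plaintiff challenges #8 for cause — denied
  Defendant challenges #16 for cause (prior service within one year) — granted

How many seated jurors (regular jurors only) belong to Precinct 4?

2

Removed: #1, #2, #4, #7, #10, #15, #16, #17.
Seated jurors 1–7: #3, #5, #6, #8, #9, #11, #12 (alternates #13, #14 not counted).
Of those, in Precinct 4: #9, #12 → 2.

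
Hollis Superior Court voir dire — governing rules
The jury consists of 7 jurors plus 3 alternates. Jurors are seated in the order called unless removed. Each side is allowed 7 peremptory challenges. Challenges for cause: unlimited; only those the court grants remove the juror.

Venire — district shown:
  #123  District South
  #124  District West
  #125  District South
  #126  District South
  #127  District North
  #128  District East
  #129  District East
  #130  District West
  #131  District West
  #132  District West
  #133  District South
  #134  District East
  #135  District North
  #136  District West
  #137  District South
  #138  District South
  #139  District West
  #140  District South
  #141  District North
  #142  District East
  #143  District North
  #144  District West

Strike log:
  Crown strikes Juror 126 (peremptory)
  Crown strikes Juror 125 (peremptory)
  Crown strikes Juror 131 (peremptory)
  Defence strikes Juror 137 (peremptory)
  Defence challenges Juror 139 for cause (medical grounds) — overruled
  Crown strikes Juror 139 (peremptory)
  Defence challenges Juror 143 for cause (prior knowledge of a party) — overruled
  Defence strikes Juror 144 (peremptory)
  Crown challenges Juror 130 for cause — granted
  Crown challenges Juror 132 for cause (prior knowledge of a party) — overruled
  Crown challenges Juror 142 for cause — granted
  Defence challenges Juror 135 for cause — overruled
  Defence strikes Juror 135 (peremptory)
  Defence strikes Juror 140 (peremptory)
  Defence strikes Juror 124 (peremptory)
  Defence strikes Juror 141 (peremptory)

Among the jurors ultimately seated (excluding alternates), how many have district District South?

Removed: #124, #125, #126, #130, #131, #135, #137, #139, #140, #141, #142, #144.
Seated jurors 1–7: #123, #127, #128, #129, #132, #133, #134 (alternates #136, #138, #143 not counted).
Of those, in District South: #123, #133 → 2.

2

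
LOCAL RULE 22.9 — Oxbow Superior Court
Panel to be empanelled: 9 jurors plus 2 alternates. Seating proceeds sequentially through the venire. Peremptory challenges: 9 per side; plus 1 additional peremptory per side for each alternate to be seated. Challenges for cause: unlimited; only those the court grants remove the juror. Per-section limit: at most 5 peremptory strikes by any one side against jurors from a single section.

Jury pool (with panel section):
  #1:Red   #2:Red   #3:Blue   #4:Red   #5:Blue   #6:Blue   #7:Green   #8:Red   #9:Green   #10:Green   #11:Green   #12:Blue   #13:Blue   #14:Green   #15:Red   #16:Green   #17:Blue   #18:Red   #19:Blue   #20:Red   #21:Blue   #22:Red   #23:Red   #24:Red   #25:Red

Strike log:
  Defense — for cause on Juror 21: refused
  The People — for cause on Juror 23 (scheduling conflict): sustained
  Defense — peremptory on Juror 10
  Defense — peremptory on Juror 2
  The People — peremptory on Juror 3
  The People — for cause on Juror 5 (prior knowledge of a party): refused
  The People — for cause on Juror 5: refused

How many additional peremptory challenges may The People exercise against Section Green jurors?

5

The People peremptories so far: #3 — 1 of 11 used, 10 left overall.
Against Section Green: none yet — per-section cap 5 leaves 5.
Binding limit: min(10, 5) = 5.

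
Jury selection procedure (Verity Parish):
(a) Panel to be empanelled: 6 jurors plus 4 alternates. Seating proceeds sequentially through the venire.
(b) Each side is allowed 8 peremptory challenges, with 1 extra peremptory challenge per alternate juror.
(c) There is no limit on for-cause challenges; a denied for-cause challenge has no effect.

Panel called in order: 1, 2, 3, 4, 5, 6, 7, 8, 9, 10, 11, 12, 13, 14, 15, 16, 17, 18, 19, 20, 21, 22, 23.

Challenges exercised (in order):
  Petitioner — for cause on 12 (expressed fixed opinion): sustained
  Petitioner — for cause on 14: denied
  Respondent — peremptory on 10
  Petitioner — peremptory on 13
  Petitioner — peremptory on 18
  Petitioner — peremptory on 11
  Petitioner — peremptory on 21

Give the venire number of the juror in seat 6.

6

Removed: #10, #11, #12, #13, #18, #21. (#14 stays — for-cause denied.)
Seating in order: seats 1–6 → #1, #2, #3, #4, #5, #6; alternates → #7, #8, #9, #14.
So seat 6 is #6.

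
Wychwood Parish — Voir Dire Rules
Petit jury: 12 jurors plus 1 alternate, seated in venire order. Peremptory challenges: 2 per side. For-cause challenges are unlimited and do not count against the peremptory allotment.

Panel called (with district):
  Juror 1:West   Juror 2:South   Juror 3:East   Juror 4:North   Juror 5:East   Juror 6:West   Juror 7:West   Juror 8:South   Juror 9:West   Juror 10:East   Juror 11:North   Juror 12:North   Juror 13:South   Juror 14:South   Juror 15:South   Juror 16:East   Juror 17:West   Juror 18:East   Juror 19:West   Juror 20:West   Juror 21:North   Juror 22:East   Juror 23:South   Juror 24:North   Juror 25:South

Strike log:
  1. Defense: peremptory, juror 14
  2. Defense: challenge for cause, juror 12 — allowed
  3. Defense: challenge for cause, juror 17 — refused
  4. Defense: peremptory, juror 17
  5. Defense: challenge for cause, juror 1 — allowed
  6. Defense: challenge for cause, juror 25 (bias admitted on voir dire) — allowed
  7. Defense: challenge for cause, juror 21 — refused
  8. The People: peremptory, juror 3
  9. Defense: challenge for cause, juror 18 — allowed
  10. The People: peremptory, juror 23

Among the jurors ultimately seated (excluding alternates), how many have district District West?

3

Removed: #1, #3, #12, #14, #17, #18, #23, #25.
Seated jurors 1–12: #2, #4, #5, #6, #7, #8, #9, #10, #11, #13, #15, #16 (alternates #19 not counted).
Of those, in District West: #6, #7, #9 → 3.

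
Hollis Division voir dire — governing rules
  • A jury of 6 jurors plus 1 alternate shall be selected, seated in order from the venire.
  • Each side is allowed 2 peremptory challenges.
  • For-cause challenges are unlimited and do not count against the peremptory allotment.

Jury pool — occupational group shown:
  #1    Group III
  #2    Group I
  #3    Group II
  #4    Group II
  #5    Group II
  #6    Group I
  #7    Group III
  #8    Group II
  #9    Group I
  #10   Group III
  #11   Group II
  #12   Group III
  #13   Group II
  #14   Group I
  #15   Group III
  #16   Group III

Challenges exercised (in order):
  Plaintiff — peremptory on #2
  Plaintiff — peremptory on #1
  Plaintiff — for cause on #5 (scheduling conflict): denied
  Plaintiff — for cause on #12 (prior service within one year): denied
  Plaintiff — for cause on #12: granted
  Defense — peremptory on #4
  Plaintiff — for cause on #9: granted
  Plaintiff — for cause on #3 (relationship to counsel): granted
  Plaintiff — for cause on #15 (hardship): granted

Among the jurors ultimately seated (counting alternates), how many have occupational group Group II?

Removed: #1, #2, #3, #4, #9, #12, #15.
Seated (7 incl. alternates): #5, #6, #7, #8, #10, #11, #13.
Of those, in Group II: #5, #8, #11, #13 → 4.

4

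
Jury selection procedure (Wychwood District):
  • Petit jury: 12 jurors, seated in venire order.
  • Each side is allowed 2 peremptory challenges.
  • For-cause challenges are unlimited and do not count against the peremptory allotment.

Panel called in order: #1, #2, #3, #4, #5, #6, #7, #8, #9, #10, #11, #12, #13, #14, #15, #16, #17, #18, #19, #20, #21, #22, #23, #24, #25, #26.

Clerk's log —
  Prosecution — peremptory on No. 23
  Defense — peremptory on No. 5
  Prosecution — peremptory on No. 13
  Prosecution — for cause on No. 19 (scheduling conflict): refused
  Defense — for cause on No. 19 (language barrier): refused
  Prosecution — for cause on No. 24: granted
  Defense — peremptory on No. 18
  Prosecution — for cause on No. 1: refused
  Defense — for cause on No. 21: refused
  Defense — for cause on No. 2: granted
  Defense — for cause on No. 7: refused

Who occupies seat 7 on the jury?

9

Removed: #2, #5, #13, #18, #23, #24. (#1, #7, #19, #21 stay — for-cause denied.)
Seating in order: seats 1–12 → #1, #3, #4, #6, #7, #8, #9, #10, #11, #12, #14, #15.
So seat 7 is #9.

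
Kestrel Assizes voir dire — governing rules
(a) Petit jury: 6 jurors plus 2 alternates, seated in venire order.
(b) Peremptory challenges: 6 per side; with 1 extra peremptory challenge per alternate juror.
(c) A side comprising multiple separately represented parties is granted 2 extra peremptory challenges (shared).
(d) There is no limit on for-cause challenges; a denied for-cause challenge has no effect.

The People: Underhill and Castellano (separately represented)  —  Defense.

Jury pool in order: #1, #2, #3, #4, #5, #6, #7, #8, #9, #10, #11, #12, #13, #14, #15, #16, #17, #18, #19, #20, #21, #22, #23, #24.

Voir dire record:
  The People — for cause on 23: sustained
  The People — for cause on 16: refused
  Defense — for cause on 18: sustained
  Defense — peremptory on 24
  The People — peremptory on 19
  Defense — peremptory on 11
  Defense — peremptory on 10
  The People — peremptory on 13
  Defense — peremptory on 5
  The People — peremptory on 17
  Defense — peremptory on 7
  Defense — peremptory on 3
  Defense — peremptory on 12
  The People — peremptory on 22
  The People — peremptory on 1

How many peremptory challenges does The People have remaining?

5

The People allotment: 6 base + 1 × 2 alternates + 2 multi-party = 10.
The People peremptories used: #19, #13, #17, #22, #1 — 5 (for-cause on #23, #16 don't count).
Remaining: 10 − 5 = 5.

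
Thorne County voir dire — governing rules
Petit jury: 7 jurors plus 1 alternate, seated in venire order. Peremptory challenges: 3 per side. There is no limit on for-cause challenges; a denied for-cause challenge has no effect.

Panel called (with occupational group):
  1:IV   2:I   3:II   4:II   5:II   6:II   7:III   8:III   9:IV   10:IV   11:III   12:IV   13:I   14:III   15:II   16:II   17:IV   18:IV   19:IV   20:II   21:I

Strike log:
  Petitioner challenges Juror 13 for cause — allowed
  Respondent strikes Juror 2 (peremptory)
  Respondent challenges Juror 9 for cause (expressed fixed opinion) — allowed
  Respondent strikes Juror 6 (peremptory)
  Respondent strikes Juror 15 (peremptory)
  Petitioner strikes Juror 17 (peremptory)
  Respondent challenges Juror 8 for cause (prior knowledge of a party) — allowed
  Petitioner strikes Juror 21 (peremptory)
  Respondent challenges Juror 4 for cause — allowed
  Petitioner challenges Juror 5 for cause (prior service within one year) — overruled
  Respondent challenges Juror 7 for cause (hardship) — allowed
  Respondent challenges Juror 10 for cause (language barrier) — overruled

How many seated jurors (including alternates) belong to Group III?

Removed: #2, #4, #6, #7, #8, #9, #13, #15, #17, #21.
Seated (8 incl. alternates): #1, #3, #5, #10, #11, #12, #14, #16.
Of those, in Group III: #11, #14 → 2.

2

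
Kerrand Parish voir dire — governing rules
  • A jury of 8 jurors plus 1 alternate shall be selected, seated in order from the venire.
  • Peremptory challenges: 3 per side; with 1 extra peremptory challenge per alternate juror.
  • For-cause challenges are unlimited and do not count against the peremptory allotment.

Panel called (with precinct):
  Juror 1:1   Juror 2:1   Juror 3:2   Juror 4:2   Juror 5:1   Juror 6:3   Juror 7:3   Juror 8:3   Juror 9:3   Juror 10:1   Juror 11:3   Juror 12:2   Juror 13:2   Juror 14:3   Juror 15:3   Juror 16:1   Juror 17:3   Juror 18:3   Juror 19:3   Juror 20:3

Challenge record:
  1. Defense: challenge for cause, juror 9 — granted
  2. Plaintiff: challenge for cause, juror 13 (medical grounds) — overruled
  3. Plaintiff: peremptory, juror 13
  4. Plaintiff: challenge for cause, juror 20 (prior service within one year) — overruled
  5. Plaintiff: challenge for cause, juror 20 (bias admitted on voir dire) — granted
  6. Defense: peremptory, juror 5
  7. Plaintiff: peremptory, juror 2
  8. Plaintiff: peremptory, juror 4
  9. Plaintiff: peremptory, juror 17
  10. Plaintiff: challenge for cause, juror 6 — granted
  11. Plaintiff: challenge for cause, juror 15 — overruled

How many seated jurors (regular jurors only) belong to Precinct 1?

Removed: #2, #4, #5, #6, #9, #13, #17, #20.
Seated jurors 1–8: #1, #3, #7, #8, #10, #11, #12, #14 (alternates #15 not counted).
Of those, in Precinct 1: #1, #10 → 2.

2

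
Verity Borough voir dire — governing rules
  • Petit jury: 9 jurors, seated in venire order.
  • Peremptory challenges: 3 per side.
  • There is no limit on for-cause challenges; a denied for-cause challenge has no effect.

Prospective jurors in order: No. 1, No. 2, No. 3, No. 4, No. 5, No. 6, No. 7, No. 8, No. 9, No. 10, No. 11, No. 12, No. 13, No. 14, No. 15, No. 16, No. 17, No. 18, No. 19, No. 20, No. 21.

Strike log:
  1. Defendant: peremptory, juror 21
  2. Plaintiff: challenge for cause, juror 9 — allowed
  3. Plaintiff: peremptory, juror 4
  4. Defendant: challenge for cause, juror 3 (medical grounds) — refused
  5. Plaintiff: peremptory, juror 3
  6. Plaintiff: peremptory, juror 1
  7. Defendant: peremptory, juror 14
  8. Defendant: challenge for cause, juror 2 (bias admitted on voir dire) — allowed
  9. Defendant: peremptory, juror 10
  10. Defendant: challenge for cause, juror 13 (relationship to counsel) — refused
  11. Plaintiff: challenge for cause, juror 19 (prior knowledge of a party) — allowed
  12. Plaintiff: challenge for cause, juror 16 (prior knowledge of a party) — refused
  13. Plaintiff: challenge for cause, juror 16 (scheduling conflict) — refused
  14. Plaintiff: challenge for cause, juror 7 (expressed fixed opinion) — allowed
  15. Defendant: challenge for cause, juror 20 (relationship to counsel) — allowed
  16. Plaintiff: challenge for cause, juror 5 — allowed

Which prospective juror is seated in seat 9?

18

Removed: #1, #2, #3, #4, #5, #7, #9, #10, #14, #19, #20, #21. (#13, #16 stay — for-cause denied.)
Seating in order: seats 1–9 → #6, #8, #11, #12, #13, #15, #16, #17, #18.
So seat 9 is #18.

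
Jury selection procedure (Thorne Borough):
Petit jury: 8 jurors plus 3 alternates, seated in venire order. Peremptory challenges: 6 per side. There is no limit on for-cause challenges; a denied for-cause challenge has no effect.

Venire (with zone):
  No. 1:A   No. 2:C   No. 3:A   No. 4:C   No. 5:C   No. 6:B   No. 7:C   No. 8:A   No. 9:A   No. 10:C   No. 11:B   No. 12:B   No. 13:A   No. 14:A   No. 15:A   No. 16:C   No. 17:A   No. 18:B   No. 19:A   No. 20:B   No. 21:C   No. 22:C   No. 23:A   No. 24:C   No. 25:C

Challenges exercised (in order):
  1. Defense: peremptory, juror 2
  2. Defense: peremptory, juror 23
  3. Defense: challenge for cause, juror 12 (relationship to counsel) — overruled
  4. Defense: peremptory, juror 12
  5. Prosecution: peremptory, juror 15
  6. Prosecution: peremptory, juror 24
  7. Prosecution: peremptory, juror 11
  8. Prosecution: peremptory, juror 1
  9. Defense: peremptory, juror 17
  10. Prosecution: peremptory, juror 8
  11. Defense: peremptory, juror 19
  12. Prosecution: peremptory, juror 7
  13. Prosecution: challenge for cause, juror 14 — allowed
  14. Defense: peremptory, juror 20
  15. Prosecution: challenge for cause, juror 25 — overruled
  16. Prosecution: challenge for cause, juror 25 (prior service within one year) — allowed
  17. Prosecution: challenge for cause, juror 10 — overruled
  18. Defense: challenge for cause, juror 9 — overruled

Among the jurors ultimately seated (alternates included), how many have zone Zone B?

Removed: #1, #2, #7, #8, #11, #12, #14, #15, #17, #19, #20, #23, #24, #25.
Seated (11 incl. alternates): #3, #4, #5, #6, #9, #10, #13, #16, #18, #21, #22.
Of those, in Zone B: #6, #18 → 2.

2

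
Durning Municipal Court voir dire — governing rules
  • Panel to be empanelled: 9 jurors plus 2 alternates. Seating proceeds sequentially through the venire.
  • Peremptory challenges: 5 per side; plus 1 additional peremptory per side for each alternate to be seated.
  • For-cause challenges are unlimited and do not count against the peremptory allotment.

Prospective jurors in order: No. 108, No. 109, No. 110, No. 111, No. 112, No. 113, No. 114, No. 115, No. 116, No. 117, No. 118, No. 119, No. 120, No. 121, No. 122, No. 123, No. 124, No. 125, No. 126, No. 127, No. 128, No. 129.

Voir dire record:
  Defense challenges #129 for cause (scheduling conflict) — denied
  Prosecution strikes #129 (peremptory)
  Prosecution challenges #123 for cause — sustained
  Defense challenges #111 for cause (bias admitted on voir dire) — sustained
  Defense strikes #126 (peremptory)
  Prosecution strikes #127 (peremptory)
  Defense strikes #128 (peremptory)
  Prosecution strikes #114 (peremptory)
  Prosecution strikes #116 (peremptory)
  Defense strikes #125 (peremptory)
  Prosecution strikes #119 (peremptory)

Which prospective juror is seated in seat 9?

120

Removed: #111, #114, #116, #119, #123, #125, #126, #127, #128, #129.
Filling seats in venire order through position 9: #108, #109, #110, #112, #113, #115, #117, #118, #120.
So seat 9 is #120.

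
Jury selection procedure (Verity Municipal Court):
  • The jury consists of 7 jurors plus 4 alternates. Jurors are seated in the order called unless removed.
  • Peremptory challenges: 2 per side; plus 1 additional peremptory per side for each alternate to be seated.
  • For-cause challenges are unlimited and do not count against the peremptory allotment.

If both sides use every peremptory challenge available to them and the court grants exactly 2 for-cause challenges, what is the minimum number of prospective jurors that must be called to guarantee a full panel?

25

Seats to fill: 7 + 4 alternates = 11.
Peremptories: 2 + 1×4 = 6 per side × 2 sides = 12.
For-cause removals: 2.
Minimum venire: 11 + 12 + 2 = 25.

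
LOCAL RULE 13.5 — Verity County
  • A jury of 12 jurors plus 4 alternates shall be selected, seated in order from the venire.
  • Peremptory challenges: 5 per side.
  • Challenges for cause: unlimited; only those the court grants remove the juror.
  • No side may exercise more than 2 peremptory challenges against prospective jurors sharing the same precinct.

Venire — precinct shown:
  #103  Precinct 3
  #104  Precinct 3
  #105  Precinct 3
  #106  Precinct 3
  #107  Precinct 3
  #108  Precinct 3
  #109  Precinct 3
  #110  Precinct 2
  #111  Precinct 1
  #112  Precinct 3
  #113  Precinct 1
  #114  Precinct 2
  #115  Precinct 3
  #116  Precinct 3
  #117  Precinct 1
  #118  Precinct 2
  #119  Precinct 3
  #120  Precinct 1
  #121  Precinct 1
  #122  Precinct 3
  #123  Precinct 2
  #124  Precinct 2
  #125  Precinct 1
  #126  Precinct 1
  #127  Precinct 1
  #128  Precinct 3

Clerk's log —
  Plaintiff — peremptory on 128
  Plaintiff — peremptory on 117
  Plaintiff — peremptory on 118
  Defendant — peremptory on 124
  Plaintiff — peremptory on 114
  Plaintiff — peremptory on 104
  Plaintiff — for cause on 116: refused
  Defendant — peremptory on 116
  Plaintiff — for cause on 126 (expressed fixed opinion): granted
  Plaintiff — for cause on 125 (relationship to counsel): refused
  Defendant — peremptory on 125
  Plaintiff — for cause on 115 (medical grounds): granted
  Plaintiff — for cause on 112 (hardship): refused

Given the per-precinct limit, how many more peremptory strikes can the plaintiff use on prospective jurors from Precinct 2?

0

Plaintiff peremptories so far: #128, #117, #118, #114, #104 — 5 of 5 used, 0 left overall.
Against Precinct 2: #118, #114 — 2 used; per-precinct cap 2 leaves 0.
Binding limit: min(0, 0) = 0.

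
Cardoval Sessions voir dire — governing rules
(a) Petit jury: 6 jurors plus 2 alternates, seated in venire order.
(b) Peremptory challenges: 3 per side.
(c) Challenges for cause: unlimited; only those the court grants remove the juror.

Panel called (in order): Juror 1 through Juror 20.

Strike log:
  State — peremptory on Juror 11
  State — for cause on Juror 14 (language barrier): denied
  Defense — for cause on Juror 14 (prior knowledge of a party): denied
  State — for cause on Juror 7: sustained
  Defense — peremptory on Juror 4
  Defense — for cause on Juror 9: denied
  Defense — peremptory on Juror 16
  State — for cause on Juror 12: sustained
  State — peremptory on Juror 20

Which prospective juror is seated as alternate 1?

9

Removed: #4, #7, #11, #12, #16, #20. (#9, #14 stay — for-cause denied.)
Filling seats in venire order through position 7: #1, #2, #3, #5, #6, #8, #9.
So alternate 1 is #9.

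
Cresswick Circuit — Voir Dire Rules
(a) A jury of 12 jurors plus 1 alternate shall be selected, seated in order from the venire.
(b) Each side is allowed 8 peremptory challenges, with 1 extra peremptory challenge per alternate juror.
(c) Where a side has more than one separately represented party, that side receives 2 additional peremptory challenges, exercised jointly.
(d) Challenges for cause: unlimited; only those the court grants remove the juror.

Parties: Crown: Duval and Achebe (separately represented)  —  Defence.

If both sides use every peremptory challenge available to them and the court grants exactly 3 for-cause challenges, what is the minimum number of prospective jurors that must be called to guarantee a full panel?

36

Seats to fill: 12 + 1 alternates = 13.
Peremptories — Crown: 8 + 1×1 + 2 = 11; Defence: 8 + 1×1 = 9; total 20.
For-cause removals: 3.
Minimum venire: 13 + 20 + 3 = 36.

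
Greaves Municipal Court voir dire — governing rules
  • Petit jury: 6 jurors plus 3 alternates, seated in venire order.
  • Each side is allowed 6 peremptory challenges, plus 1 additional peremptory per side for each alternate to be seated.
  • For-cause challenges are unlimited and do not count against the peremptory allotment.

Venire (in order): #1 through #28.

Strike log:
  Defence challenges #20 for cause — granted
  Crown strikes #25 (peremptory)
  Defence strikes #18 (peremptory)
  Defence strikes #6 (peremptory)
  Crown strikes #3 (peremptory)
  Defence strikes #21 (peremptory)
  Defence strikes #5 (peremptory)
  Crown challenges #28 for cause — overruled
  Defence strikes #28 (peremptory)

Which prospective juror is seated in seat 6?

9

Removed: #3, #5, #6, #18, #20, #21, #25, #28.
Seating in order: seats 1–6 → #1, #2, #4, #7, #8, #9; alternates → #10, #11, #12.
So seat 6 is #9.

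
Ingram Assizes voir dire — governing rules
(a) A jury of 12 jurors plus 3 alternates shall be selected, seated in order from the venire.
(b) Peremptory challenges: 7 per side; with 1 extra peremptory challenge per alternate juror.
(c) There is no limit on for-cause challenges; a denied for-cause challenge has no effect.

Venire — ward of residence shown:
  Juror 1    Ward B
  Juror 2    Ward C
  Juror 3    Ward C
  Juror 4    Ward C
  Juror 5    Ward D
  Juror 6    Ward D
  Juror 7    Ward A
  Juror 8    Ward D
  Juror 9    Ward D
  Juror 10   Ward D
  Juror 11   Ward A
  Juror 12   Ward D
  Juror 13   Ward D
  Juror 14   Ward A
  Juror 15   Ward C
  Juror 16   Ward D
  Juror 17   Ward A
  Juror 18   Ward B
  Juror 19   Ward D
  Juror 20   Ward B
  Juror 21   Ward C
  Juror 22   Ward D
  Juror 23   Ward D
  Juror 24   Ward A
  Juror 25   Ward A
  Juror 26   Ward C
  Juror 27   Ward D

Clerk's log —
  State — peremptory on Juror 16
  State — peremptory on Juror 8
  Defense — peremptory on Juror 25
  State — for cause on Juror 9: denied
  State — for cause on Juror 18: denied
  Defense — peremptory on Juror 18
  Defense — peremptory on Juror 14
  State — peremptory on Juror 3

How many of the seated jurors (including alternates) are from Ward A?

Removed: #3, #8, #14, #16, #18, #25.
Seated (15 incl. alternates): #1, #2, #4, #5, #6, #7, #9, #10, #11, #12, #13, #15, #17, #19, #20.
Of those, in Ward A: #7, #11, #17 → 3.

3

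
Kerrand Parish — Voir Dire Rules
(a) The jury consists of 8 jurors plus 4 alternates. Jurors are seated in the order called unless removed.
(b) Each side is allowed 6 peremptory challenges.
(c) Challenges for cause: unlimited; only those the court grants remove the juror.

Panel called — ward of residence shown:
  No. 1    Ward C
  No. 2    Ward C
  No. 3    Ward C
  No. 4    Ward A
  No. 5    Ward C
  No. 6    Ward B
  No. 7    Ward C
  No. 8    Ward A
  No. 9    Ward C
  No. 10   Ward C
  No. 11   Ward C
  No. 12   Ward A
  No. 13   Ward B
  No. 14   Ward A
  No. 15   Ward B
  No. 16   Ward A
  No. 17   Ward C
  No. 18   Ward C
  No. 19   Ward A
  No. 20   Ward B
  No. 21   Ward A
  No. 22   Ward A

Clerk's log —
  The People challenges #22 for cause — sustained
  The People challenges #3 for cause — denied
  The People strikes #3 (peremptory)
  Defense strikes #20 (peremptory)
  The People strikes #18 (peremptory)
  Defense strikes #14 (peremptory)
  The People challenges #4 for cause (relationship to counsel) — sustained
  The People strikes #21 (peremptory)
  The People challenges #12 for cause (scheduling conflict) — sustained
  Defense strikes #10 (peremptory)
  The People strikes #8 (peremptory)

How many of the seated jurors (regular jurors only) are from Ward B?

Removed: #3, #4, #8, #10, #12, #14, #18, #20, #21, #22.
Seated jurors 1–8: #1, #2, #5, #6, #7, #9, #11, #13 (alternates #15, #16, #17, #19 not counted).
Of those, in Ward B: #6, #13 → 2.

2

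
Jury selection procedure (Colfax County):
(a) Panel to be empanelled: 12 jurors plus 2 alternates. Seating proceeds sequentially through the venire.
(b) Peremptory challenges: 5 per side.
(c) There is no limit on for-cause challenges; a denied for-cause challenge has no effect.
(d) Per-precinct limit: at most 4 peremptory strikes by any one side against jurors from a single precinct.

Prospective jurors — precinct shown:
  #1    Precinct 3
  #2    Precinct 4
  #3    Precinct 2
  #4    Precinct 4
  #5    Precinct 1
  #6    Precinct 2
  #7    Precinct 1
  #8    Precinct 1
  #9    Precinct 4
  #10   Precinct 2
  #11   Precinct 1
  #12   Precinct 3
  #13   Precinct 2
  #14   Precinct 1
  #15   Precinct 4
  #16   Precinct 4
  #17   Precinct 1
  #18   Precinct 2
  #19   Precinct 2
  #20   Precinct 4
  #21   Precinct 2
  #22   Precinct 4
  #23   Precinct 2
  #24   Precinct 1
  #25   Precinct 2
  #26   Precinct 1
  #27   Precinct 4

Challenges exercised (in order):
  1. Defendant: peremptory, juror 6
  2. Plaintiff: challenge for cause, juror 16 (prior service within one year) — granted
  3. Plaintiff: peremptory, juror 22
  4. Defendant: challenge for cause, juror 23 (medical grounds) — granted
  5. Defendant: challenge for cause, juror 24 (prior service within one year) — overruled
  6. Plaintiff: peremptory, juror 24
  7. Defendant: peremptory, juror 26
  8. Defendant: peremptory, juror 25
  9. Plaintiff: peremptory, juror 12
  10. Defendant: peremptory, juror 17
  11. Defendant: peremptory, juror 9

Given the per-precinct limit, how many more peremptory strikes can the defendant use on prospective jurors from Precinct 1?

Defendant peremptories so far: #6, #26, #25, #17, #9 — 5 of 5 used, 0 left overall.
Against Precinct 1: #26, #17 — 2 used; per-precinct cap 4 leaves 2.
Binding limit: min(0, 2) = 0.

0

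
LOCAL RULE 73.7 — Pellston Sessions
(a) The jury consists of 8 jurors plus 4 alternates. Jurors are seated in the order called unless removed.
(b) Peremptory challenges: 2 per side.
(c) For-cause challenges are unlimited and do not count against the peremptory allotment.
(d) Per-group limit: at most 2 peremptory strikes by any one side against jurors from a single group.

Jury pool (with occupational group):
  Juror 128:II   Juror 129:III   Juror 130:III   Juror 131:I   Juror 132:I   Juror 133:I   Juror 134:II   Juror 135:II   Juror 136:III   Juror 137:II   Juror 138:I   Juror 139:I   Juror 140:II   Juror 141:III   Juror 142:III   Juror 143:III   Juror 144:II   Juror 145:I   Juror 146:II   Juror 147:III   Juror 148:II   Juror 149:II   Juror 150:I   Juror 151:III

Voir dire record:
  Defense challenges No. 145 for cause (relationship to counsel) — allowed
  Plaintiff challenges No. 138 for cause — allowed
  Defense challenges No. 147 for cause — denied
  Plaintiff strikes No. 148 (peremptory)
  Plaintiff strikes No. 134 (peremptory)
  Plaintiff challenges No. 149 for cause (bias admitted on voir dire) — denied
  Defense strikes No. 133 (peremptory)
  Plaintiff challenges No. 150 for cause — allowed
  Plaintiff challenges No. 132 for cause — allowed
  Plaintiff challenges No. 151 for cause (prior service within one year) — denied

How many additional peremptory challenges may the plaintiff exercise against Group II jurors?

Plaintiff peremptories so far: #148, #134 — 2 of 2 used, 0 left overall.
Against Group II: #148, #134 — 2 used; per-group cap 2 leaves 0.
Binding limit: min(0, 0) = 0.

0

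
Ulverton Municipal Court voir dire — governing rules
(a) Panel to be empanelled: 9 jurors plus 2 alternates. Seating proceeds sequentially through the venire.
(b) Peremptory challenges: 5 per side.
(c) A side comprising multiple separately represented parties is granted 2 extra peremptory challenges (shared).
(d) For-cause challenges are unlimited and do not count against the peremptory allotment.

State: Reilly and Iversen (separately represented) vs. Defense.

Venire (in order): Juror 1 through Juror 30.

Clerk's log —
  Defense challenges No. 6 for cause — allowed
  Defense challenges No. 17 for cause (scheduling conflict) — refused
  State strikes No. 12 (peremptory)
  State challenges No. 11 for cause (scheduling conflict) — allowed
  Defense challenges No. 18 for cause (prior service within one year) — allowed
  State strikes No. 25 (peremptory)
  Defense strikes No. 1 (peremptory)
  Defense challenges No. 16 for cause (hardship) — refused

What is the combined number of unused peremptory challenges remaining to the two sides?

9

State allotment: 5 base + 2 multi-party = 7. Defense allotment: 5.
State peremptories used: #12, #25 — 2 (the for-cause on #11 doesn't count).
Defense peremptories used: #1 — 1 (for-cause on #6, #17, #18, #16 don't count).
Remaining: (7 − 2) + (5 − 1) = 9.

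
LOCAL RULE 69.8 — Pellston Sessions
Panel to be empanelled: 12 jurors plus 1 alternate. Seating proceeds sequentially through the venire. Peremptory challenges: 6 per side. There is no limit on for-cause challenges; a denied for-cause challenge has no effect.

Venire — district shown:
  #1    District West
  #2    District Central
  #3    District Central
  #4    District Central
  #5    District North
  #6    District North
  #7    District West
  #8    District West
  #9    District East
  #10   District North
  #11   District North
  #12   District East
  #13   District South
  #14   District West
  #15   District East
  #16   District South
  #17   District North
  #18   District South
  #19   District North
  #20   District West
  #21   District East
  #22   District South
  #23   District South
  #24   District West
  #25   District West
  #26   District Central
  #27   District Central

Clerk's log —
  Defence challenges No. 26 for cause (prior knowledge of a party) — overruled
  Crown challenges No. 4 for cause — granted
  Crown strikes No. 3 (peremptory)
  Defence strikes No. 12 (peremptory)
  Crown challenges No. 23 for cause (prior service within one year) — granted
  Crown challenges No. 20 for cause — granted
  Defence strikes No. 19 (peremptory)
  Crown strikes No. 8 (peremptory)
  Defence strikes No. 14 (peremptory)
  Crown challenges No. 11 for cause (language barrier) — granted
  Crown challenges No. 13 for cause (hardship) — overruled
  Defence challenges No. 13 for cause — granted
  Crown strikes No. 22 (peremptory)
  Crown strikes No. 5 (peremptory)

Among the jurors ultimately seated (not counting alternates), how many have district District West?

3

Removed: #3, #4, #5, #8, #11, #12, #13, #14, #19, #20, #22, #23.
Seated jurors 1–12: #1, #2, #6, #7, #9, #10, #15, #16, #17, #18, #21, #24 (alternates #25 not counted).
Of those, in District West: #1, #7, #24 → 3.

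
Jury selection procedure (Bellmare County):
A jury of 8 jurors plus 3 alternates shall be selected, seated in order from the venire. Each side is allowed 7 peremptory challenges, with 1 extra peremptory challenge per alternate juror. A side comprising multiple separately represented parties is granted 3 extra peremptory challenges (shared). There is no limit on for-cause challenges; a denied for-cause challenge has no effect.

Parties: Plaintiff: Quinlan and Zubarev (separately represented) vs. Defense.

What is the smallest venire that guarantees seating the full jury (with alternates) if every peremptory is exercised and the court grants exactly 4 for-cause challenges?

Seats to fill: 8 + 3 alternates = 11.
Peremptories — Plaintiff: 7 + 1×3 + 3 = 13; Defense: 7 + 1×3 = 10; total 23.
For-cause removals: 4.
Minimum venire: 11 + 23 + 4 = 38.

38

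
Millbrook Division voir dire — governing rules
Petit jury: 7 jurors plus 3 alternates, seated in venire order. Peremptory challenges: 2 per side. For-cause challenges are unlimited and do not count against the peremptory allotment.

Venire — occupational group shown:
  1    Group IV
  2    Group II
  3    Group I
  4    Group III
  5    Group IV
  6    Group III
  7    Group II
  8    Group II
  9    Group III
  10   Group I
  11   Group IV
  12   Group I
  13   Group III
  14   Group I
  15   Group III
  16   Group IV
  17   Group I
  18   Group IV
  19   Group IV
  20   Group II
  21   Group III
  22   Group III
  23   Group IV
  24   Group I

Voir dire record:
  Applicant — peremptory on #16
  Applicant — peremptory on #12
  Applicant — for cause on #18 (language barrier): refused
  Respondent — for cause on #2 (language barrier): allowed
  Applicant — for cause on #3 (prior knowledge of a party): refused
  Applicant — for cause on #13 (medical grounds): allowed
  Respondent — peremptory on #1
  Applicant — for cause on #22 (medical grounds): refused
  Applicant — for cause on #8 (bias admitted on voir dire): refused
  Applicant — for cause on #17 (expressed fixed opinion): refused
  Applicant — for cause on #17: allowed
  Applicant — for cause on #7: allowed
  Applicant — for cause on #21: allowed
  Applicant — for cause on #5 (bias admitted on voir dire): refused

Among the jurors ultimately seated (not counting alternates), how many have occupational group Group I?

2

Removed: #1, #2, #7, #12, #13, #16, #17, #21.
Seated jurors 1–7: #3, #4, #5, #6, #8, #9, #10 (alternates #11, #14, #15 not counted).
Of those, in Group I: #3, #10 → 2.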